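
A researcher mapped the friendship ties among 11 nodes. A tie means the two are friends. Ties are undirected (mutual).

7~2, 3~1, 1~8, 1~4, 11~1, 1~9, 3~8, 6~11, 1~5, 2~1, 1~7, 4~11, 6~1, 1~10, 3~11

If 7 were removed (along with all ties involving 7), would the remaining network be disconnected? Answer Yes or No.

No

Even without 7, every remaining node can still reach every other (the residual graph is connected), so 7 is not a cut vertex.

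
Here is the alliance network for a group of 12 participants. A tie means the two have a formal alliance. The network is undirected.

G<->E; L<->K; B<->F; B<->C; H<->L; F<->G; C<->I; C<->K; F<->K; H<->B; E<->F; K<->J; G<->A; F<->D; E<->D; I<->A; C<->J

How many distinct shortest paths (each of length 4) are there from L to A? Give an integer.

2

The shortest distance is 4. The length-4 paths are: L–K–F–G–A; L–K–C–I–A.
That gives 2 distinct shortest paths.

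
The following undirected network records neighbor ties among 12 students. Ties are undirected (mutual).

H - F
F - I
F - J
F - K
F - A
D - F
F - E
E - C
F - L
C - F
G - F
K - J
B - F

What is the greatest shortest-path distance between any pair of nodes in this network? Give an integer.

Eccentricity of each node (its greatest distance to any other): A:2, B:2, C:2, D:2, E:2, F:1, G:2, H:2, I:2, J:2, K:2, L:2.
The maximum eccentricity is 2, realized for instance by the pair I–L via I – F – L. So the diameter is 2.

2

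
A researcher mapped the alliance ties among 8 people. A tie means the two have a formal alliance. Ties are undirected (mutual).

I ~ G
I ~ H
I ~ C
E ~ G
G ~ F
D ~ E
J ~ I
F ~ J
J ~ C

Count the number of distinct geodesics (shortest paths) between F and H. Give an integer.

2

The shortest distance is 3. The length-3 paths are: F–G–I–H; F–J–I–H.
That gives 2 distinct shortest paths.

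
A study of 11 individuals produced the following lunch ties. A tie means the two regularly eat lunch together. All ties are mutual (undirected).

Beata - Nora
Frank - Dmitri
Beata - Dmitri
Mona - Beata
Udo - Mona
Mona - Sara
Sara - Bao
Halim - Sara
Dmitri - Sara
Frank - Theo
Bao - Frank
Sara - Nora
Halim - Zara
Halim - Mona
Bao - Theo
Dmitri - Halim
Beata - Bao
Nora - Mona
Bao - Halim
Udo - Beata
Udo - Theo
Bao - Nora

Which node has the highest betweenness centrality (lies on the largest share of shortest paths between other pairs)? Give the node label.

Unnormalized betweenness of each node: Bao:115/12, Beata:43/12, Dmitri:79/24, Frank:5/4, Halim:121/12, Mona:61/12, Nora:5/8, Sara:9/4, Theo:13/8, Udo:13/8, Zara:0.
Halim has the largest value, 121/12, making it the main broker — the node through which the most shortest paths run.

Halim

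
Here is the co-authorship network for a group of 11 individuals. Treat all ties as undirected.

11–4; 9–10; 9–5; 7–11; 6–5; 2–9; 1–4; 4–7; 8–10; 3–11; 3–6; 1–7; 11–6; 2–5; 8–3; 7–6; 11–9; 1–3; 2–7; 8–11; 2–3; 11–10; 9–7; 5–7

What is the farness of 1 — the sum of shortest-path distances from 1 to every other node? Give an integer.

18

Distances from 1: 2:2, 3:1, 4:1, 5:2, 6:2, 7:1, 8:2, 9:2, 10:3, 11:2.
Sum = 2 + 1 + 1 + 2 + 2 + 1 + 2 + 2 + 3 + 2 = 18.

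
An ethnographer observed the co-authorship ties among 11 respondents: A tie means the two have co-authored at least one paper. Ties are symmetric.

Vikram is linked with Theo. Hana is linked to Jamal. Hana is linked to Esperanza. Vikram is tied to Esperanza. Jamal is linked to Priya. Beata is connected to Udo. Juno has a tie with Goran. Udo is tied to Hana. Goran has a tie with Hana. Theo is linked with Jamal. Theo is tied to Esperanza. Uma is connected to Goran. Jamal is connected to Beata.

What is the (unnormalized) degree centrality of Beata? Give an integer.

2

Beata is directly tied to Jamal and Udo. That is 2 neighbors, so the degree of Beata is 2.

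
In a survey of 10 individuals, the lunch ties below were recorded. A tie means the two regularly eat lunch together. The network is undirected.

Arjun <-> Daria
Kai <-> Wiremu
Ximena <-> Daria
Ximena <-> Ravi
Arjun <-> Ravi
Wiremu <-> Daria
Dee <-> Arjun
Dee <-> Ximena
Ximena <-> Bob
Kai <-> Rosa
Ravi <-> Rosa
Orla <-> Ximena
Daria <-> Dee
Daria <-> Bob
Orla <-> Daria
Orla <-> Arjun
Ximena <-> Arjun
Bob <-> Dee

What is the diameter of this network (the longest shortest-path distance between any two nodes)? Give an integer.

Eccentricity of each node (its greatest distance to any other): Arjun:3, Bob:3, Daria:3, Dee:3, Kai:3, Orla:3, Ravi:3, Rosa:3, Wiremu:3, Ximena:3.
The maximum eccentricity is 3, realized for instance by the pair Wiremu–Ravi via Wiremu – Kai – Rosa – Ravi. So the diameter is 3.

3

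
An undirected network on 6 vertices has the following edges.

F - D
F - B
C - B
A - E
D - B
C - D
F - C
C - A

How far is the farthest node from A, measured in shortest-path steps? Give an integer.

2

Distances from A: B:2, C:1, D:2, E:1, F:2.
The largest is 2 (to F, D, and B), so the eccentricity of A is 2.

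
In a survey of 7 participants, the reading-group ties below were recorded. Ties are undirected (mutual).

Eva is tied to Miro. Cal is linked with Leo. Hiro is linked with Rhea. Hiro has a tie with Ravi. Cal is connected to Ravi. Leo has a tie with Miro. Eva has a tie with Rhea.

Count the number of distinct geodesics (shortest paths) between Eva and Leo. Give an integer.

The shortest distance is 2, and the only length-2 path is Eva–Miro–Leo. So there is exactly 1 shortest path.

1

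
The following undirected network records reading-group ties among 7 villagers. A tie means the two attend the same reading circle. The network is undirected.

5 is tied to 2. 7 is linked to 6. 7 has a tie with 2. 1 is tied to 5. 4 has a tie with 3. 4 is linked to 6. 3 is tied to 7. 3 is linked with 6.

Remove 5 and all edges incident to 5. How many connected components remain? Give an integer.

Without 5, the remaining ties split the others into: {1}; {2, 3, 4, 6, 7}.
That's 2 separate components.

2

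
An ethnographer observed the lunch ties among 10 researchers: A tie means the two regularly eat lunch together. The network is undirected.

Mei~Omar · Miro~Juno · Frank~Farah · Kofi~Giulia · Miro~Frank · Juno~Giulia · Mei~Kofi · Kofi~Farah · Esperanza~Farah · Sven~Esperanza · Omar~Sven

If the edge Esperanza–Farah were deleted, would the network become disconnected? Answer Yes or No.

No

Even without that edge, Esperanza still reaches Farah via Esperanza – Sven – Omar – Mei – Kofi – Farah, so the network stays connected. Not a bridge.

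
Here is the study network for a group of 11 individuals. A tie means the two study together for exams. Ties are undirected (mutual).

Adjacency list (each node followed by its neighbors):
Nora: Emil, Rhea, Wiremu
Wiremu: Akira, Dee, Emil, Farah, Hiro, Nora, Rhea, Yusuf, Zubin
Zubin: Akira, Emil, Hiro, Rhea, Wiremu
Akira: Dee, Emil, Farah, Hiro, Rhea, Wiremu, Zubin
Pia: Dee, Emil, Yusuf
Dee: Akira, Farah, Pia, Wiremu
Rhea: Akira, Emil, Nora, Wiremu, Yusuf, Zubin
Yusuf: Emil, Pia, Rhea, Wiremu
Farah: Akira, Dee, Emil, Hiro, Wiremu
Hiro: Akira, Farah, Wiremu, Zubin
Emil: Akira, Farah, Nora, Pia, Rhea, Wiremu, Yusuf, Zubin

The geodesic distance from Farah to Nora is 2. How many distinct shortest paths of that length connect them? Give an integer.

The shortest distance is 2. The length-2 paths are: Farah–Wiremu–Nora; Farah–Emil–Nora.
That gives 2 distinct shortest paths.

2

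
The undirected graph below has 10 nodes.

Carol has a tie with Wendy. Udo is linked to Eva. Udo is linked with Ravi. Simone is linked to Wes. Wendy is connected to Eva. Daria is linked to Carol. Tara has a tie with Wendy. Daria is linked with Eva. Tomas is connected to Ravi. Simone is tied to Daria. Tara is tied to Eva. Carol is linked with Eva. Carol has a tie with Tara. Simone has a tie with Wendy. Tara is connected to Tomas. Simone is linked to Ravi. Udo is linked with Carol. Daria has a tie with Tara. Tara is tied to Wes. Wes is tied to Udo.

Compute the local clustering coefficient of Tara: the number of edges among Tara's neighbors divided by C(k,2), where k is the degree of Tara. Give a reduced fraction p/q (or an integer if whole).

Tara's neighbors: Carol, Daria, Eva, Tomas, Wendy, and Wes (k = 6).
Possible neighbor pairs: C(6,2) = 15. Edges among them: Carol–Daria, Carol–Eva, Carol–Wendy, Daria–Eva, Eva–Wendy → e = 5.
Clustering(Tara) = 5/15 = 1/3.

1/3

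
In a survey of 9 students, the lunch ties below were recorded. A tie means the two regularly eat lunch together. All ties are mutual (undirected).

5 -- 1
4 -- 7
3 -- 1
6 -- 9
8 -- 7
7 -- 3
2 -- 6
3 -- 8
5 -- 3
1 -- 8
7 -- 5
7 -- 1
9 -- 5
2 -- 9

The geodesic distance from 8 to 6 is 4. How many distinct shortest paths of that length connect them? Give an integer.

The shortest distance is 4. The length-4 paths are: 8–7–5–9–6; 8–3–5–9–6; 8–1–5–9–6.
That gives 3 distinct shortest paths.

3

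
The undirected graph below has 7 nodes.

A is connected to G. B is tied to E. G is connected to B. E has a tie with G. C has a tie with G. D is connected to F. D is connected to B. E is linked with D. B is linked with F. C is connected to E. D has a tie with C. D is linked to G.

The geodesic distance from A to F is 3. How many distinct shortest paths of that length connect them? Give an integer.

2

The shortest distance is 3. The length-3 paths are: A–G–B–F; A–G–D–F.
That gives 2 distinct shortest paths.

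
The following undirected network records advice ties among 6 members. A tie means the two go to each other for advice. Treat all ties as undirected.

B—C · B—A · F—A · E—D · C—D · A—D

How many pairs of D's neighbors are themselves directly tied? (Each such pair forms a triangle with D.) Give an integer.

D's neighbors are A, C, and E, but none of them are tied to each other, so no triangle contains D.

0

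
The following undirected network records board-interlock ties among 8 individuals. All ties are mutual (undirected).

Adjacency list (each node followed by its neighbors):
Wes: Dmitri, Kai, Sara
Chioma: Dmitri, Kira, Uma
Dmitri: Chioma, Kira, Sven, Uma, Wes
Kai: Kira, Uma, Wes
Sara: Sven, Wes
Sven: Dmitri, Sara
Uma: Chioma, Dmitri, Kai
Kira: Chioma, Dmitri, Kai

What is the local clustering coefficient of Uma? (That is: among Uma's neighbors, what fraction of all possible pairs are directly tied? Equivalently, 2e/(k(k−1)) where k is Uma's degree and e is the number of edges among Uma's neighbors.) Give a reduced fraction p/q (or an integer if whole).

1/3

Uma's neighbors: Chioma, Dmitri, and Kai (k = 3).
Possible neighbor pairs: C(3,2) = 3. Edges among them: Chioma–Dmitri → e = 1.
Clustering(Uma) = 1/3.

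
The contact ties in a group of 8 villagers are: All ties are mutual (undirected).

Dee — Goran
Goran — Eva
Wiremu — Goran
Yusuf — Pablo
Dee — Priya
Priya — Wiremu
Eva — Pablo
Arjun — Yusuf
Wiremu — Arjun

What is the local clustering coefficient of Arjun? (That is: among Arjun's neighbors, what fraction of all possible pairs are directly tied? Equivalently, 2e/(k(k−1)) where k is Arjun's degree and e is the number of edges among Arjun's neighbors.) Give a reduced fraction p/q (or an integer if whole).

0

Arjun's neighbors: Wiremu and Yusuf (k = 2).
Possible neighbor pairs: C(2,2) = 1. Edges among them: none → e = 0.
Clustering(Arjun) = 0/1.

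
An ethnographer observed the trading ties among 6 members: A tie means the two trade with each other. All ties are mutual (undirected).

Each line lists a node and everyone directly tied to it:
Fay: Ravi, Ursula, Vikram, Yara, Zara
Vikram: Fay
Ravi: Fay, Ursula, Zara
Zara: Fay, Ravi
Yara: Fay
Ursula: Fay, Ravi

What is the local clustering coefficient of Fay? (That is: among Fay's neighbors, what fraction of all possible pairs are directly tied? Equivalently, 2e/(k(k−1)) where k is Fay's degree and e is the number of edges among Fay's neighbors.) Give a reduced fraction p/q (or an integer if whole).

1/5

Fay's neighbors: Ravi, Ursula, Vikram, Yara, and Zara (k = 5).
Possible neighbor pairs: C(5,2) = 10. Edges among them: Ravi–Ursula, Ravi–Zara → e = 2.
Clustering(Fay) = 2/10 = 1/5.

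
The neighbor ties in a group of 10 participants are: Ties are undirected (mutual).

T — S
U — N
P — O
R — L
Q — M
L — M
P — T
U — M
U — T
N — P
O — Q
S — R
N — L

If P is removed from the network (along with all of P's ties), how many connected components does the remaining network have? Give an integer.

1

P's neighbors (N, O, and T) remain reachable from one another through other ties, so the rest of the network stays in one piece.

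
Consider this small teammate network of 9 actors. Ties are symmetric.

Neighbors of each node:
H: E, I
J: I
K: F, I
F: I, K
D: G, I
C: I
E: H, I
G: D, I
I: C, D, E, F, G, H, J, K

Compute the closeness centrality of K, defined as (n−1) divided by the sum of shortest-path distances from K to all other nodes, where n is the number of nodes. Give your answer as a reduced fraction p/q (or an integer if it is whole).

4/7

Distances from K: C:2, D:2, E:2, F:1, G:2, H:2, I:1, J:2. Sum = 14.
n = 9, so closeness = 8/14 = 4/7.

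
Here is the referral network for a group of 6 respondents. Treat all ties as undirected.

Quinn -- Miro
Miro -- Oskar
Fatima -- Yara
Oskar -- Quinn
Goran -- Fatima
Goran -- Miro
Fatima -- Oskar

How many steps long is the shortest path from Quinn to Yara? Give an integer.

3

One shortest route is Quinn – Oskar – Fatima – Yara, which uses 3 edges, and at distance 2 from Quinn we only reach {Fatima, Goran}, which does not include Yara. So d(Quinn,Yara) = 3.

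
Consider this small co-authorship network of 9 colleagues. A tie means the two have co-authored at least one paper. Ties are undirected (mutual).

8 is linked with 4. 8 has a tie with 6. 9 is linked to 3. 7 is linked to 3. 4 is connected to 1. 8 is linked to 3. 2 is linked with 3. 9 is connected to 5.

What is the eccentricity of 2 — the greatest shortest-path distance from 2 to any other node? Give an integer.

Distances from 2: 1:4, 3:1, 4:3, 5:3, 6:3, 7:2, 8:2, 9:2.
The largest is 4 (to 1), so the eccentricity of 2 is 4.

4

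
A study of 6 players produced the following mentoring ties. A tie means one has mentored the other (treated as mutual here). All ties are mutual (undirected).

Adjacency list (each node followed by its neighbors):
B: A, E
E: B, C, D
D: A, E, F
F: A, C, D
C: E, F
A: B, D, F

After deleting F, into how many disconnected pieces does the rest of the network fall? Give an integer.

1

F's neighbors (A, C, and D) remain reachable from one another through other ties, so the rest of the network stays in one piece.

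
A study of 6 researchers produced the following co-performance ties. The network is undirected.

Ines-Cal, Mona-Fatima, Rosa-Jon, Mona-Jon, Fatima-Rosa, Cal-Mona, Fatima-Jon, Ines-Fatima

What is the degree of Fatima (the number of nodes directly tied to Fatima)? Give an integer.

4

Fatima is directly tied to Ines, Jon, Mona, and Rosa. That is 4 neighbors, so the degree of Fatima is 4.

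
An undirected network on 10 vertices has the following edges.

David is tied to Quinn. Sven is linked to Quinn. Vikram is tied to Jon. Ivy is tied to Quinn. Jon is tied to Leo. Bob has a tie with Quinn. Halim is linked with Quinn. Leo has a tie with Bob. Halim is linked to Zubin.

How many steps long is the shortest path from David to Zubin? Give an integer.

One shortest route is David – Quinn – Halim – Zubin, which uses 3 edges, and at distance 2 from David we only reach {Bob, Halim, Ivy, Sven}, which does not include Zubin. So d(David,Zubin) = 3.

3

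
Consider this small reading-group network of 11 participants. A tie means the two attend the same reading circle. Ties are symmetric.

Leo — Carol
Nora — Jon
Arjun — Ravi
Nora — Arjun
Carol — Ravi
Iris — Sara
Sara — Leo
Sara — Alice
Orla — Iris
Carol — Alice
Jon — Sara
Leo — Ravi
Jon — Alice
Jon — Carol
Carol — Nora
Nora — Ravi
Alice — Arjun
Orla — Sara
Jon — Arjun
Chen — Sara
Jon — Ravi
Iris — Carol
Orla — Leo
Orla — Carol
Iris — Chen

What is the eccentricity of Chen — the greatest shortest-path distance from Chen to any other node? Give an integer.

3

Distances from Chen: Alice:2, Arjun:3, Carol:2, Iris:1, Jon:2, Leo:2, Nora:3, Orla:2, Ravi:3, Sara:1.
The largest is 3 (to Arjun, Ravi, and Nora), so the eccentricity of Chen is 3.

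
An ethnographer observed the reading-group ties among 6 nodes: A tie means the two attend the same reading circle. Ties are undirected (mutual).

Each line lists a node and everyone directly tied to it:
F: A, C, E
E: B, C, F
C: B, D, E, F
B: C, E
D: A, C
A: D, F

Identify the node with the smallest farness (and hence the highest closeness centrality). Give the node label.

C

Farness (sum of distances to all others) for each node — A:9, B:9, C:6, D:8, E:7, F:7.
The smallest farness is 6, for C, so C has the highest closeness.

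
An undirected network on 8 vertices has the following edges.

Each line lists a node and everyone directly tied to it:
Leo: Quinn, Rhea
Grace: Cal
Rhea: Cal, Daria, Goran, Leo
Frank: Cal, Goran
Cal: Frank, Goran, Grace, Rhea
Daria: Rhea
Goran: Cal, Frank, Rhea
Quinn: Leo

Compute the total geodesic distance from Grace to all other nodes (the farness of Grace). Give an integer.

17

Distances from Grace: Cal:1, Daria:3, Frank:2, Goran:2, Leo:3, Quinn:4, Rhea:2.
Sum = 1 + 3 + 2 + 2 + 3 + 4 + 2 = 17.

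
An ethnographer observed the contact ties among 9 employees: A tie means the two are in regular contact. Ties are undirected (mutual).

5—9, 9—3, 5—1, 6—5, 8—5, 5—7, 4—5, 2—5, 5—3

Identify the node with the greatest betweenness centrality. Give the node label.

5

Unnormalized betweenness of each node: 1:0, 2:0, 3:0, 4:0, 5:27, 6:0, 7:0, 8:0, 9:0.
5 has the largest value, 27, making it the main broker — the node through which the most shortest paths run.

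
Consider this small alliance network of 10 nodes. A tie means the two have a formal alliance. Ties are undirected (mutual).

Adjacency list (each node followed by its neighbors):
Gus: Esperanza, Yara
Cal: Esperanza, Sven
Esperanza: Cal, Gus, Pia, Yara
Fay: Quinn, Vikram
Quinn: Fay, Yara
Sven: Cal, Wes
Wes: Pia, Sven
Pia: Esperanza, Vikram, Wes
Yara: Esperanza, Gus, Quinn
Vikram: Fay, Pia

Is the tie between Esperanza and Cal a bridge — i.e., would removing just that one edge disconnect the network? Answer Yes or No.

No

Even without that edge, Esperanza still reaches Cal via Esperanza – Pia – Wes – Sven – Cal, so the network stays connected. Not a bridge.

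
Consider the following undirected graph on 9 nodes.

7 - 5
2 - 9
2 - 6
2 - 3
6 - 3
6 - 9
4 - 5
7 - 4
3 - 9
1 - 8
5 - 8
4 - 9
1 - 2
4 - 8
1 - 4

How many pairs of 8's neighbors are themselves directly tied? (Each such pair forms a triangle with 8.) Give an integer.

8's neighbors: 1, 4, and 5.
Neighbor pairs that are themselves tied: 8–1–4; 8–4–5. Each forms one triangle with 8, for 2 in total.

2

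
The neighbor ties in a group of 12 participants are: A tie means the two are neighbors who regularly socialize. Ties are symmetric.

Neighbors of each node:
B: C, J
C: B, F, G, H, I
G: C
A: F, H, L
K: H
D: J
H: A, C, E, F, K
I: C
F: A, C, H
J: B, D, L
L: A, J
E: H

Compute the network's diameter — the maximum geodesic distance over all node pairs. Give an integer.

5

Eccentricity of each node (its greatest distance to any other): A:3, B:3, C:3, D:5, E:5, F:4, G:4, H:4, I:4, J:4, K:5, L:4.
The maximum eccentricity is 5, realized for instance by the pair K–D via K – H – C – B – J – D. So the diameter is 5.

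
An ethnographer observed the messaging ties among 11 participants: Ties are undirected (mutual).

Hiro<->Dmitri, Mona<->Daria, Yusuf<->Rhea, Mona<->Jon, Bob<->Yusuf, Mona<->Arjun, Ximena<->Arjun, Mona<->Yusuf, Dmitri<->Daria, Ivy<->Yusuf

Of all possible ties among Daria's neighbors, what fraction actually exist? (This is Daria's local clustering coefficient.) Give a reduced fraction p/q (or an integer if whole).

Daria's neighbors: Dmitri and Mona (k = 2).
Possible neighbor pairs: C(2,2) = 1. Edges among them: none → e = 0.
Clustering(Daria) = 0/1.

0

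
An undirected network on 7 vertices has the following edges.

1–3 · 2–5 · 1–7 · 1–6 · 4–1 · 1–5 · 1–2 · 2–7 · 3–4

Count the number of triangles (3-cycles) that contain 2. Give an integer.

2

2's neighbors: 1, 5, and 7.
Neighbor pairs that are themselves tied: 2–1–5; 2–1–7. Each forms one triangle with 2, for 2 in total.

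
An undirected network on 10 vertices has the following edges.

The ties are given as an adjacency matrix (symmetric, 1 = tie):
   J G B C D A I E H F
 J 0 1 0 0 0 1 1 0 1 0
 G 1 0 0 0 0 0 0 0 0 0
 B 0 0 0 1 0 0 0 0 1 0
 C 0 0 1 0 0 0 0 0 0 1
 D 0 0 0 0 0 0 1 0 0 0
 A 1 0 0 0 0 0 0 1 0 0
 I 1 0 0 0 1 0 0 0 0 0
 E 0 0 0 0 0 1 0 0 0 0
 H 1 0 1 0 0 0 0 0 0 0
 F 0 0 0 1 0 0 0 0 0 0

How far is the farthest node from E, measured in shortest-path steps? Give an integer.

Distances from E: A:1, B:4, C:5, D:4, F:6, G:3, H:3, I:3, J:2.
The largest is 6 (to F), so the eccentricity of E is 6.

6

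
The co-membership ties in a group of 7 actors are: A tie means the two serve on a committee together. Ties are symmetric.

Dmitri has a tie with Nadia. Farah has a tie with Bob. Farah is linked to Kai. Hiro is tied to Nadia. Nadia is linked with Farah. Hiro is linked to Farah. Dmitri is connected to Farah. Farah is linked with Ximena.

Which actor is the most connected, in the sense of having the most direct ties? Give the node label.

Degrees — Bob:1, Dmitri:2, Farah:6, Hiro:2, Kai:1, Nadia:3, Ximena:1.
The maximum is 6, attained only by Farah.

Farah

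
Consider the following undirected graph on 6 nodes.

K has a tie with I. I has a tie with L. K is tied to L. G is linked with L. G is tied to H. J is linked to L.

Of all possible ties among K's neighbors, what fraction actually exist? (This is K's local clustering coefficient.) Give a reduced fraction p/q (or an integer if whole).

1

K's neighbors: I and L (k = 2).
Possible neighbor pairs: C(2,2) = 1. Edges among them: I–L → e = 1.
Clustering(K) = 1/1.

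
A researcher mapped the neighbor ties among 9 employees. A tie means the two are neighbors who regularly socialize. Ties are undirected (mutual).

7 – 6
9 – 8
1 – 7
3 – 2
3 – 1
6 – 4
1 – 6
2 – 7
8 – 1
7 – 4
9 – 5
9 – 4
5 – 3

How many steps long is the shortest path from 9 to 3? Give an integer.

2

One shortest route is 9 – 5 – 3, which uses 2 edges, and 9 and 3 are not directly tied, so nothing shorter exists. So d(9,3) = 2.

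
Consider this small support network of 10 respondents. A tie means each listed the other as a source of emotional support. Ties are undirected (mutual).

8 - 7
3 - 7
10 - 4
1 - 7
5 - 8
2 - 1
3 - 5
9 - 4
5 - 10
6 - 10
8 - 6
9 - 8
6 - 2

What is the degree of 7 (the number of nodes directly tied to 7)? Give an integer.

3

7 is directly tied to 1, 3, and 8. That is 3 neighbors, so the degree of 7 is 3.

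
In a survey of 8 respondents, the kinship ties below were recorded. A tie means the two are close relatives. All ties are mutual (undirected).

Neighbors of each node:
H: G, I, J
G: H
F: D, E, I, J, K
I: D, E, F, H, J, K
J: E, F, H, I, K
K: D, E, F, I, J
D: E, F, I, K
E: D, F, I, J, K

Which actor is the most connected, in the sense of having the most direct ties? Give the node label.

I

Degrees — D:4, E:5, F:5, G:1, H:3, I:6, J:5, K:5.
The maximum is 6, attained only by I.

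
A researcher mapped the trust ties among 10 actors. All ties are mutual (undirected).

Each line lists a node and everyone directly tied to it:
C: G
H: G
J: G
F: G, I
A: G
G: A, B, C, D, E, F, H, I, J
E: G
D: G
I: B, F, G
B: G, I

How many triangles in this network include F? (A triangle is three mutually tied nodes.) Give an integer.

1

F's neighbors: G and I.
Neighbor pairs that are themselves tied: F–G–I. Each forms one triangle with F, for 1 in total.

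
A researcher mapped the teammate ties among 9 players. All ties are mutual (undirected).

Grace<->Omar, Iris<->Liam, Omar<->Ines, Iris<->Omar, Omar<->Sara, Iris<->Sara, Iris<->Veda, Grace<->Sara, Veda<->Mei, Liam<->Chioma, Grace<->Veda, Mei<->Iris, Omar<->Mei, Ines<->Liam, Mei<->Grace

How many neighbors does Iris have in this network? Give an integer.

Iris is directly tied to Liam, Mei, Omar, Sara, and Veda. That is 5 neighbors, so the degree of Iris is 5.

5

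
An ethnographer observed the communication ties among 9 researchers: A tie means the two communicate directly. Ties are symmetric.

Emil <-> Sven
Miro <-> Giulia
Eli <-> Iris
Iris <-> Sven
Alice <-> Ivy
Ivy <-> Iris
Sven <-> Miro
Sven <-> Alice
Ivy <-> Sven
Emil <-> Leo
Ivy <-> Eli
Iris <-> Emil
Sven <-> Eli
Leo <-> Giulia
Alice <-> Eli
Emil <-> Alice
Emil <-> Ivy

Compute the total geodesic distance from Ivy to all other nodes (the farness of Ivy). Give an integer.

12

Distances from Ivy: Alice:1, Eli:1, Emil:1, Giulia:3, Iris:1, Leo:2, Miro:2, Sven:1.
Sum = 1 + 1 + 1 + 3 + 1 + 2 + 2 + 1 = 12.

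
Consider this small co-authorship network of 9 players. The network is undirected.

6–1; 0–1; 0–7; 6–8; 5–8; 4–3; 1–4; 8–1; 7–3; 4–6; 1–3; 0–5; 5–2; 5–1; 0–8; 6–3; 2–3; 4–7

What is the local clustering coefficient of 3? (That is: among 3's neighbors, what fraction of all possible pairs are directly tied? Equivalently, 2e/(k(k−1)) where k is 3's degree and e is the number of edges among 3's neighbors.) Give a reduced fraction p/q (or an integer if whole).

2/5

3's neighbors: 1, 2, 4, 6, and 7 (k = 5).
Possible neighbor pairs: C(5,2) = 10. Edges among them: 1–4, 1–6, 4–6, 4–7 → e = 4.
Clustering(3) = 4/10 = 2/5.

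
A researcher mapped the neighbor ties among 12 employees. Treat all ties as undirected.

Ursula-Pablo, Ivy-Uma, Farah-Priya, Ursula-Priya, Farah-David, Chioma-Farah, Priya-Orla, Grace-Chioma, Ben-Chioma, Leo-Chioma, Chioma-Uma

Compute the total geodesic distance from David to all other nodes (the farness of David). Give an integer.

31

Distances from David: Ben:3, Chioma:2, Farah:1, Grace:3, Ivy:4, Leo:3, Orla:3, Pablo:4, Priya:2, Uma:3, Ursula:3.
Sum = 3 + 2 + 1 + 3 + 4 + 3 + 3 + 4 + 2 + 3 + 3 = 31.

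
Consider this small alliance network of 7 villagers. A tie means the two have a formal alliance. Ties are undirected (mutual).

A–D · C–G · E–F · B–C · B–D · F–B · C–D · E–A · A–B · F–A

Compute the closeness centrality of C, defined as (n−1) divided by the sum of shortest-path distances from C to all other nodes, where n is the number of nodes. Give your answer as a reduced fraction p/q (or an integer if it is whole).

Distances from C: A:2, B:1, D:1, E:3, F:2, G:1. Sum = 10.
n = 7, so closeness = 6/10 = 3/5.

3/5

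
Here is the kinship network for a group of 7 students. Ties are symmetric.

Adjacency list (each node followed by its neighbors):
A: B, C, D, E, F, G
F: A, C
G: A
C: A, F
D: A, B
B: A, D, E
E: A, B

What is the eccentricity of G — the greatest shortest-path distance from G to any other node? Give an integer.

2

Distances from G: A:1, B:2, C:2, D:2, E:2, F:2.
The largest is 2 (to C, D, B, F, and E), so the eccentricity of G is 2.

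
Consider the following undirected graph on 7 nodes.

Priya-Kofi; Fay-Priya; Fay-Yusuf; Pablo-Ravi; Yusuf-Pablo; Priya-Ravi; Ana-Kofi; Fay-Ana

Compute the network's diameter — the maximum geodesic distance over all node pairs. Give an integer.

3

Eccentricity of each node (its greatest distance to any other): Ana:3, Fay:2, Kofi:3, Pablo:3, Priya:2, Ravi:3, Yusuf:3.
The maximum eccentricity is 3, realized for instance by the pair Pablo–Ana via Pablo – Yusuf – Fay – Ana. So the diameter is 3.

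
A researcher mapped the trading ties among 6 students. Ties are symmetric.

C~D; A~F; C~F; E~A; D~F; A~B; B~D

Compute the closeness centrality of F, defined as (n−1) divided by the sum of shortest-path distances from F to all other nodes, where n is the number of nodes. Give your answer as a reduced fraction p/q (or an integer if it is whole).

5/7

Distances from F: A:1, B:2, C:1, D:1, E:2. Sum = 7.
n = 6, so closeness = 5/7.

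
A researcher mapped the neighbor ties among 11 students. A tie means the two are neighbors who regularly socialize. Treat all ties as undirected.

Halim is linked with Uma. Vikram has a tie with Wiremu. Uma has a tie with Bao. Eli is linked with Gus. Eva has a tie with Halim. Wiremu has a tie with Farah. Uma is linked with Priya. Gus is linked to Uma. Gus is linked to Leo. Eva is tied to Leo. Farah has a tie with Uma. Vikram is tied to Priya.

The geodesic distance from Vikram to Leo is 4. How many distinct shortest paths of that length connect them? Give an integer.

1

The shortest distance is 4, and the only length-4 path is Vikram–Priya–Uma–Gus–Leo. So there is exactly 1 shortest path.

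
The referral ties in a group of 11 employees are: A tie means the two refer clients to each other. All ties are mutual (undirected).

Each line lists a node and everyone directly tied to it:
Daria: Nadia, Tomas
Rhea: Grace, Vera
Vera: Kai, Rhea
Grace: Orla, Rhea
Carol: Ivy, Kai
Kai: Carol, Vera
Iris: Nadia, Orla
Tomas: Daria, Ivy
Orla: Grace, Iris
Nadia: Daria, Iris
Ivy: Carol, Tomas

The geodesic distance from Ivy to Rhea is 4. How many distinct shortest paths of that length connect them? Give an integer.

1

The shortest distance is 4, and the only length-4 path is Ivy–Carol–Kai–Vera–Rhea. So there is exactly 1 shortest path.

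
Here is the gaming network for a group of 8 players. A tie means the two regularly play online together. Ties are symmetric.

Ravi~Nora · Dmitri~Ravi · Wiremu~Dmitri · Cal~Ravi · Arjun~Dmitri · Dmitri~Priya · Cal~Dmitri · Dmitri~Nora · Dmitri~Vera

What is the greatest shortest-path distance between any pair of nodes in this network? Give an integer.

Eccentricity of each node (its greatest distance to any other): Arjun:2, Cal:2, Dmitri:1, Nora:2, Priya:2, Ravi:2, Vera:2, Wiremu:2.
The maximum eccentricity is 2, realized for instance by the pair Arjun–Ravi via Arjun – Dmitri – Ravi. So the diameter is 2.

2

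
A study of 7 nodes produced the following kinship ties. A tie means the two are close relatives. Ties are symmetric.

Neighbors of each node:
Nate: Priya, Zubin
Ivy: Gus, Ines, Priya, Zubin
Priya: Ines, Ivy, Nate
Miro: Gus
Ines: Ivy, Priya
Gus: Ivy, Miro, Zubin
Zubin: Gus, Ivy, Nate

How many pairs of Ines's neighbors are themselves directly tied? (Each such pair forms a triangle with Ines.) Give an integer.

1

Ines's neighbors: Ivy and Priya.
Neighbor pairs that are themselves tied: Ines–Ivy–Priya. Each forms one triangle with Ines, for 1 in total.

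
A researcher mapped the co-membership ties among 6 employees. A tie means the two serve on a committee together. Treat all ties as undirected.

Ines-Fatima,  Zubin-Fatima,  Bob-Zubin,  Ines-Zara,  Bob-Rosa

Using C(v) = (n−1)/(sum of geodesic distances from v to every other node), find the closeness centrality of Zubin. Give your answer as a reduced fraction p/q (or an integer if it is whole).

5/9

Distances from Zubin: Bob:1, Fatima:1, Ines:2, Rosa:2, Zara:3. Sum = 9.
n = 6, so closeness = 5/9.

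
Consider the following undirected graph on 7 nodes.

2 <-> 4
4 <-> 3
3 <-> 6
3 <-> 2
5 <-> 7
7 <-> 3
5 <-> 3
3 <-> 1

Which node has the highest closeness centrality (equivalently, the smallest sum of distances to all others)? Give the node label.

Farness (sum of distances to all others) for each node — 1:11, 2:10, 3:6, 4:10, 5:10, 6:11, 7:10.
The smallest farness is 6, for 3, so 3 has the highest closeness.

3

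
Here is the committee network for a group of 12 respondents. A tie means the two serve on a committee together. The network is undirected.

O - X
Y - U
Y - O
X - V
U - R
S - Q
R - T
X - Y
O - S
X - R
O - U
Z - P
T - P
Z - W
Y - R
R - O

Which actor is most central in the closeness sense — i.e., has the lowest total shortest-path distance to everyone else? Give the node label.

Farness (sum of distances to all others) for each node — O:23, P:31, Q:41, R:21, S:31, T:25, U:27, V:35, W:49, X:25, Y:25, Z:39.
The smallest farness is 21, for R, so R has the highest closeness.

R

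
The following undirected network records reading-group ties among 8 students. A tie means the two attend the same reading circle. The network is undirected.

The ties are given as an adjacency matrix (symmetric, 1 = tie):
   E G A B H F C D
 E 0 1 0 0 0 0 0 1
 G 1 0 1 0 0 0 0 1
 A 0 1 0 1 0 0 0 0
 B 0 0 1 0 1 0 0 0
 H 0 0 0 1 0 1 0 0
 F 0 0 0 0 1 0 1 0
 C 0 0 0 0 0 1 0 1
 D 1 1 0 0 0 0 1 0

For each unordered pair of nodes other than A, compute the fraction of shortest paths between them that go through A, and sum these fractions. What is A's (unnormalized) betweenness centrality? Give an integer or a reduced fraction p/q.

9/2

Pairs whose geodesics pass through A — E–B: 1; E–H: 1/2; G–B: 1; G–H: 1; B–D: 1.
All other pairs contribute 0.
Summing the contributions gives betweenness(A) = 9/2.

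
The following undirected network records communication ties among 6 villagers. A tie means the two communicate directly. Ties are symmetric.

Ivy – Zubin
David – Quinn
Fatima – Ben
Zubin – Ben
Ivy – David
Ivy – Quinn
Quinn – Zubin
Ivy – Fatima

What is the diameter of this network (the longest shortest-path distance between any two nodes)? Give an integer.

3

Eccentricity of each node (its greatest distance to any other): Ben:3, David:3, Fatima:2, Ivy:2, Quinn:2, Zubin:2.
The maximum eccentricity is 3, realized for instance by the pair Ben–David via Ben – Fatima – Ivy – David. So the diameter is 3.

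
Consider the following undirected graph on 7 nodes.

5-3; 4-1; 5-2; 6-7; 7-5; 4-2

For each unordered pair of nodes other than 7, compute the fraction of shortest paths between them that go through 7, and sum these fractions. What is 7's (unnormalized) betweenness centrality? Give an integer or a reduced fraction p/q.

Pairs whose geodesics pass through 7 — 3–6: 1; 5–6: 1; 1–6: 1; 2–6: 1; 4–6: 1.
All other pairs contribute 0.
Summing the contributions gives betweenness(7) = 5.

5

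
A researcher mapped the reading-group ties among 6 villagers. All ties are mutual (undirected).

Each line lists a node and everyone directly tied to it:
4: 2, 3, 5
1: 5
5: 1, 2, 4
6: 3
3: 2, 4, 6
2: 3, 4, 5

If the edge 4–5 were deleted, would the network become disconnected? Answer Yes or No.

Even without that edge, 4 still reaches 5 via 4 – 2 – 5, so the network stays connected. Not a bridge.

No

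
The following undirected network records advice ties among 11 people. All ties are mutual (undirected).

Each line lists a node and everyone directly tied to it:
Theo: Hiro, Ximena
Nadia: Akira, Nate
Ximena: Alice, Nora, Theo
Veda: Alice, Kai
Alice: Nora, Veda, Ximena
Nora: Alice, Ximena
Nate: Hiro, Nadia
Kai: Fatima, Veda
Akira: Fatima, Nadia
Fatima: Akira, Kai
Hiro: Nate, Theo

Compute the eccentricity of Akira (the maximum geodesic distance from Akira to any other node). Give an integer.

5

Distances from Akira: Alice:4, Fatima:1, Hiro:3, Kai:2, Nadia:1, Nate:2, Nora:5, Theo:4, Veda:3, Ximena:5.
The largest is 5 (to Nora and Ximena), so the eccentricity of Akira is 5.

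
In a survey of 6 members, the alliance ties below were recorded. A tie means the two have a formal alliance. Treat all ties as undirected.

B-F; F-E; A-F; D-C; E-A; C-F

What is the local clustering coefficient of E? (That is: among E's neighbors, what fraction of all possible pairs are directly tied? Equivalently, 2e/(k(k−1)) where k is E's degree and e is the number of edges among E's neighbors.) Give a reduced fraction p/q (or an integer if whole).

E's neighbors: A and F (k = 2).
Possible neighbor pairs: C(2,2) = 1. Edges among them: A–F → e = 1.
Clustering(E) = 1/1.

1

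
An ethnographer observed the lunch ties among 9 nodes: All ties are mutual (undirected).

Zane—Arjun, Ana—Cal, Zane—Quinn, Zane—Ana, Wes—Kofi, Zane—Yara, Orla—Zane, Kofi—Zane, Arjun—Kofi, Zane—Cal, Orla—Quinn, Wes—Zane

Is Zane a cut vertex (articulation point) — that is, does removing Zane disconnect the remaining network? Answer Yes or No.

Removing Zane leaves {Ana and Cal} with no path to {Arjun, Kofi, and Wes}, so the network splits into 4 components. Zane is a cut vertex.

Yes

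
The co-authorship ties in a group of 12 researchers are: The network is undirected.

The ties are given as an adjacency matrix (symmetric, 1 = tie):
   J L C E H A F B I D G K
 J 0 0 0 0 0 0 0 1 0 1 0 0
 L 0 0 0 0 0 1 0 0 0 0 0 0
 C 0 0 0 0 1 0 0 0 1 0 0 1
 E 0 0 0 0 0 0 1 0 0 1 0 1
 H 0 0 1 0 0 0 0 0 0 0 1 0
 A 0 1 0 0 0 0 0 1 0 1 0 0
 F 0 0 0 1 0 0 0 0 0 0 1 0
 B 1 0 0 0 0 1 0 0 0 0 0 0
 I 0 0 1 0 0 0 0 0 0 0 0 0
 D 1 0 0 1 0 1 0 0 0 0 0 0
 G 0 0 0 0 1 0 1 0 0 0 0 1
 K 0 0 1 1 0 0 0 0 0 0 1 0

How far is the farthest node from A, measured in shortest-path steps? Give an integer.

Distances from A: B:1, C:4, D:1, E:2, F:3, G:4, H:5, I:5, J:2, K:3, L:1.
The largest is 5 (to I and H), so the eccentricity of A is 5.

5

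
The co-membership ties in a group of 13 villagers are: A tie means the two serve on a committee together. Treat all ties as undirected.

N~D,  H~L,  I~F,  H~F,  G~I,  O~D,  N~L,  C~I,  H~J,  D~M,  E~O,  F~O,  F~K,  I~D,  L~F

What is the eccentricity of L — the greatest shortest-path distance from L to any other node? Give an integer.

Distances from L: C:3, D:2, E:3, F:1, G:3, H:1, I:2, J:2, K:2, M:3, N:1, O:2.
The largest is 3 (to M, E, G, and C), so the eccentricity of L is 3.

3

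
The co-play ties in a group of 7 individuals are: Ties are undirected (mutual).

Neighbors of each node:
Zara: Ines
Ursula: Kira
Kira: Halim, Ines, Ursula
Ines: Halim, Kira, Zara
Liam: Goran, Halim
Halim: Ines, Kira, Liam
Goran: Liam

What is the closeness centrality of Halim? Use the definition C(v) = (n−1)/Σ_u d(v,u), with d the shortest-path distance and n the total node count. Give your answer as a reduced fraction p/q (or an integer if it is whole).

Distances from Halim: Goran:2, Ines:1, Kira:1, Liam:1, Ursula:2, Zara:2. Sum = 9.
n = 7, so closeness = 6/9 = 2/3.

2/3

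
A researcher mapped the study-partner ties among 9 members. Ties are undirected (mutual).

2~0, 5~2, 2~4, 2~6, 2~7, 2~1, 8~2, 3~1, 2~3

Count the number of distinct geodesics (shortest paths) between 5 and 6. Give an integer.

1

The shortest distance is 2, and the only length-2 path is 5–2–6. So there is exactly 1 shortest path.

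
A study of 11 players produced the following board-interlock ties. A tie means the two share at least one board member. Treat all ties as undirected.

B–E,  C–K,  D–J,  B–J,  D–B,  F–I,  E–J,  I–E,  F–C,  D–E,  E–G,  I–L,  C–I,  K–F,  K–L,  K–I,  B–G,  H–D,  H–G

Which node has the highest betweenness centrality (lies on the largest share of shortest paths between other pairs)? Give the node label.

E

Unnormalized betweenness of each node: B:5/6, C:0, D:9/2, E:155/6, F:0, G:7/2, H:1/3, I:25, J:0, K:1, L:0.
E has the largest value, 155/6, making it the main broker — the node through which the most shortest paths run.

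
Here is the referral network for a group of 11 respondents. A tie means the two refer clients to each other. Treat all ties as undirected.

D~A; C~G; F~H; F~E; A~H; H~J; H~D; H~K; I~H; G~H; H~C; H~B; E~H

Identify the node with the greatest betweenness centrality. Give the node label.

H

Unnormalized betweenness of each node: A:0, B:0, C:0, D:0, E:0, F:0, G:0, H:42, I:0, J:0, K:0.
H has the largest value, 42, making it the main broker — the node through which the most shortest paths run.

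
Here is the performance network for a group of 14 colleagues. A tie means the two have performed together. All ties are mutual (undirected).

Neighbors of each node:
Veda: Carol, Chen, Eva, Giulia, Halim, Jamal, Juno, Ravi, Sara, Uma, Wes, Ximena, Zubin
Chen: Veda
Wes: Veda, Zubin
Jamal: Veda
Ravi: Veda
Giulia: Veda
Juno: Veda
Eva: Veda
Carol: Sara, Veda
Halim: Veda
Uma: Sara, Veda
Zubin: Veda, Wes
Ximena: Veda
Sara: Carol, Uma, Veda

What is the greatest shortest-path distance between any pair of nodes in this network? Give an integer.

Eccentricity of each node (its greatest distance to any other): Carol:2, Chen:2, Eva:2, Giulia:2, Halim:2, Jamal:2, Juno:2, Ravi:2, Sara:2, Uma:2, Veda:1, Wes:2, Ximena:2, Zubin:2.
The maximum eccentricity is 2, realized for instance by the pair Halim–Zubin via Halim – Veda – Zubin. So the diameter is 2.

2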